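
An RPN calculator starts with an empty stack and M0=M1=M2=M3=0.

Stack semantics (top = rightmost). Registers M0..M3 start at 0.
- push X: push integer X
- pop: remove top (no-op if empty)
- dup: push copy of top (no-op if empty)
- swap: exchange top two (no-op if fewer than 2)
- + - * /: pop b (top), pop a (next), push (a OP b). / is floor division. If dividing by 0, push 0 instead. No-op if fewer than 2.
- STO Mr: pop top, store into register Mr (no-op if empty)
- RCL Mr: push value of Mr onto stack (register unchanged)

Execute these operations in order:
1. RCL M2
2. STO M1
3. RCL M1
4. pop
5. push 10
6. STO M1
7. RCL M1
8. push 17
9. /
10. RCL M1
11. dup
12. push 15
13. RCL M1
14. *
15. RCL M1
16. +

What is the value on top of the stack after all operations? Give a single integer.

After op 1 (RCL M2): stack=[0] mem=[0,0,0,0]
After op 2 (STO M1): stack=[empty] mem=[0,0,0,0]
After op 3 (RCL M1): stack=[0] mem=[0,0,0,0]
After op 4 (pop): stack=[empty] mem=[0,0,0,0]
After op 5 (push 10): stack=[10] mem=[0,0,0,0]
After op 6 (STO M1): stack=[empty] mem=[0,10,0,0]
After op 7 (RCL M1): stack=[10] mem=[0,10,0,0]
After op 8 (push 17): stack=[10,17] mem=[0,10,0,0]
After op 9 (/): stack=[0] mem=[0,10,0,0]
After op 10 (RCL M1): stack=[0,10] mem=[0,10,0,0]
After op 11 (dup): stack=[0,10,10] mem=[0,10,0,0]
After op 12 (push 15): stack=[0,10,10,15] mem=[0,10,0,0]
After op 13 (RCL M1): stack=[0,10,10,15,10] mem=[0,10,0,0]
After op 14 (*): stack=[0,10,10,150] mem=[0,10,0,0]
After op 15 (RCL M1): stack=[0,10,10,150,10] mem=[0,10,0,0]
After op 16 (+): stack=[0,10,10,160] mem=[0,10,0,0]

Answer: 160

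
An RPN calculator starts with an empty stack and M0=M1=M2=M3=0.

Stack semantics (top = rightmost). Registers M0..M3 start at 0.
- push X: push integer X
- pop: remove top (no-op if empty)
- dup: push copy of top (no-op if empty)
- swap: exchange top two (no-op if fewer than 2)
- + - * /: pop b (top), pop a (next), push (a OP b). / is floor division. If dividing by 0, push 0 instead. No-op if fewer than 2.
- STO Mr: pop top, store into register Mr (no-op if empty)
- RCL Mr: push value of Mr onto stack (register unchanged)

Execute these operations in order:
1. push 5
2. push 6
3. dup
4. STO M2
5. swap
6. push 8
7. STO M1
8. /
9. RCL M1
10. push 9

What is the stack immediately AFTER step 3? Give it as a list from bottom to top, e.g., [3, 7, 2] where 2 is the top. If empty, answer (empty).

After op 1 (push 5): stack=[5] mem=[0,0,0,0]
After op 2 (push 6): stack=[5,6] mem=[0,0,0,0]
After op 3 (dup): stack=[5,6,6] mem=[0,0,0,0]

[5, 6, 6]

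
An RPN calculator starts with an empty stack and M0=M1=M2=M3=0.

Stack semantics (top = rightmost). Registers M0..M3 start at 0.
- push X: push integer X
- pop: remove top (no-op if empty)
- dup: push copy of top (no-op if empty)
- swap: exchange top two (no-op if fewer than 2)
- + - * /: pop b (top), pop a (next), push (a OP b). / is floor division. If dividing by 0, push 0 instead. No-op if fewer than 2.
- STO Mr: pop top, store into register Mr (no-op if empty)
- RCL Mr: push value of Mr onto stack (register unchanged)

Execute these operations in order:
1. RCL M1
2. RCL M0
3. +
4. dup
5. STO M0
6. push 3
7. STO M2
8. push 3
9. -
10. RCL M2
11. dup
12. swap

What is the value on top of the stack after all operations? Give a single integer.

After op 1 (RCL M1): stack=[0] mem=[0,0,0,0]
After op 2 (RCL M0): stack=[0,0] mem=[0,0,0,0]
After op 3 (+): stack=[0] mem=[0,0,0,0]
After op 4 (dup): stack=[0,0] mem=[0,0,0,0]
After op 5 (STO M0): stack=[0] mem=[0,0,0,0]
After op 6 (push 3): stack=[0,3] mem=[0,0,0,0]
After op 7 (STO M2): stack=[0] mem=[0,0,3,0]
After op 8 (push 3): stack=[0,3] mem=[0,0,3,0]
After op 9 (-): stack=[-3] mem=[0,0,3,0]
After op 10 (RCL M2): stack=[-3,3] mem=[0,0,3,0]
After op 11 (dup): stack=[-3,3,3] mem=[0,0,3,0]
After op 12 (swap): stack=[-3,3,3] mem=[0,0,3,0]

Answer: 3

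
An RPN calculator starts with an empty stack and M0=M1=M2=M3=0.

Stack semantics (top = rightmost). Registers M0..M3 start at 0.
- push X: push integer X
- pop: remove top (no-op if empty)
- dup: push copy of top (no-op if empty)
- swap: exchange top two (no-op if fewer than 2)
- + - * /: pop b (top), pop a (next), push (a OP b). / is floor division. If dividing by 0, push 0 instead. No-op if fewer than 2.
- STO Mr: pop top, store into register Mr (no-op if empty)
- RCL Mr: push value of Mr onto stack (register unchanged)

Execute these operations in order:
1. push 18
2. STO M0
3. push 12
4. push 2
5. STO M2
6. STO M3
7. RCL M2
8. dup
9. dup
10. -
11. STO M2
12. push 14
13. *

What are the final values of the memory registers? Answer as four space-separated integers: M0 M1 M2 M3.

Answer: 18 0 0 12

Derivation:
After op 1 (push 18): stack=[18] mem=[0,0,0,0]
After op 2 (STO M0): stack=[empty] mem=[18,0,0,0]
After op 3 (push 12): stack=[12] mem=[18,0,0,0]
After op 4 (push 2): stack=[12,2] mem=[18,0,0,0]
After op 5 (STO M2): stack=[12] mem=[18,0,2,0]
After op 6 (STO M3): stack=[empty] mem=[18,0,2,12]
After op 7 (RCL M2): stack=[2] mem=[18,0,2,12]
After op 8 (dup): stack=[2,2] mem=[18,0,2,12]
After op 9 (dup): stack=[2,2,2] mem=[18,0,2,12]
After op 10 (-): stack=[2,0] mem=[18,0,2,12]
After op 11 (STO M2): stack=[2] mem=[18,0,0,12]
After op 12 (push 14): stack=[2,14] mem=[18,0,0,12]
After op 13 (*): stack=[28] mem=[18,0,0,12]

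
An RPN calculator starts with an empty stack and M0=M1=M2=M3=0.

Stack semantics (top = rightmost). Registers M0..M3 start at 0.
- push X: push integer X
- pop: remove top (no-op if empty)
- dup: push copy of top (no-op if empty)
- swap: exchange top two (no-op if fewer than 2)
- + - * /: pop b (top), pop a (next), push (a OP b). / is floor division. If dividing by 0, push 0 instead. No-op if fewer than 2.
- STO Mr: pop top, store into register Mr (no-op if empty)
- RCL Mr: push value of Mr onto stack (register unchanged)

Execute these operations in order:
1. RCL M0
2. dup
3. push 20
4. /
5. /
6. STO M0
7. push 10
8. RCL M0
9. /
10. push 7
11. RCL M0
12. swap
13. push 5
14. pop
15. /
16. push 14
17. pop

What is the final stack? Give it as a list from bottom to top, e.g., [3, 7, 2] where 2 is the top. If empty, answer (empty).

After op 1 (RCL M0): stack=[0] mem=[0,0,0,0]
After op 2 (dup): stack=[0,0] mem=[0,0,0,0]
After op 3 (push 20): stack=[0,0,20] mem=[0,0,0,0]
After op 4 (/): stack=[0,0] mem=[0,0,0,0]
After op 5 (/): stack=[0] mem=[0,0,0,0]
After op 6 (STO M0): stack=[empty] mem=[0,0,0,0]
After op 7 (push 10): stack=[10] mem=[0,0,0,0]
After op 8 (RCL M0): stack=[10,0] mem=[0,0,0,0]
After op 9 (/): stack=[0] mem=[0,0,0,0]
After op 10 (push 7): stack=[0,7] mem=[0,0,0,0]
After op 11 (RCL M0): stack=[0,7,0] mem=[0,0,0,0]
After op 12 (swap): stack=[0,0,7] mem=[0,0,0,0]
After op 13 (push 5): stack=[0,0,7,5] mem=[0,0,0,0]
After op 14 (pop): stack=[0,0,7] mem=[0,0,0,0]
After op 15 (/): stack=[0,0] mem=[0,0,0,0]
After op 16 (push 14): stack=[0,0,14] mem=[0,0,0,0]
After op 17 (pop): stack=[0,0] mem=[0,0,0,0]

Answer: [0, 0]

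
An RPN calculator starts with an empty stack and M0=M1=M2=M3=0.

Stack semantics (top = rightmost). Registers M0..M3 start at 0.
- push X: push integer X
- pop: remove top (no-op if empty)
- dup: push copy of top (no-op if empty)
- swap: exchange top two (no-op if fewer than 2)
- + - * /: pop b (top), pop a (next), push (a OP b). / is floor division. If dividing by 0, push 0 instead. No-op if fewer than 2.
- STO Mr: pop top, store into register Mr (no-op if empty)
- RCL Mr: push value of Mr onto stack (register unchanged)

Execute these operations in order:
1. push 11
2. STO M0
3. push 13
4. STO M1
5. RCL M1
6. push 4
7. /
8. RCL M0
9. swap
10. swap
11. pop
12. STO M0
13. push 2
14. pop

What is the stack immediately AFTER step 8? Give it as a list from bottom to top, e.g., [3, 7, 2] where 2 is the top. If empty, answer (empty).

After op 1 (push 11): stack=[11] mem=[0,0,0,0]
After op 2 (STO M0): stack=[empty] mem=[11,0,0,0]
After op 3 (push 13): stack=[13] mem=[11,0,0,0]
After op 4 (STO M1): stack=[empty] mem=[11,13,0,0]
After op 5 (RCL M1): stack=[13] mem=[11,13,0,0]
After op 6 (push 4): stack=[13,4] mem=[11,13,0,0]
After op 7 (/): stack=[3] mem=[11,13,0,0]
After op 8 (RCL M0): stack=[3,11] mem=[11,13,0,0]

[3, 11]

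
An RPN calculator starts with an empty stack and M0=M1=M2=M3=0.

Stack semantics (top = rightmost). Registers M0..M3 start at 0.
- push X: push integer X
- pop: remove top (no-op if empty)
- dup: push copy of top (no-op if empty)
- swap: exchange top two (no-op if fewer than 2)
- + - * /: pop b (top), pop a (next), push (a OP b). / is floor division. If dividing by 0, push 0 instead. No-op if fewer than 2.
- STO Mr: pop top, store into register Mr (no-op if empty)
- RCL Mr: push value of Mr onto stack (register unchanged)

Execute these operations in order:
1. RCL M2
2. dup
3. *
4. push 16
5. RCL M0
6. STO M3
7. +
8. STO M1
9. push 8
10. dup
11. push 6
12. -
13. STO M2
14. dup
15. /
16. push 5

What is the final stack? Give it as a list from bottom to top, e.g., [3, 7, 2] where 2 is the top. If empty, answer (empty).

After op 1 (RCL M2): stack=[0] mem=[0,0,0,0]
After op 2 (dup): stack=[0,0] mem=[0,0,0,0]
After op 3 (*): stack=[0] mem=[0,0,0,0]
After op 4 (push 16): stack=[0,16] mem=[0,0,0,0]
After op 5 (RCL M0): stack=[0,16,0] mem=[0,0,0,0]
After op 6 (STO M3): stack=[0,16] mem=[0,0,0,0]
After op 7 (+): stack=[16] mem=[0,0,0,0]
After op 8 (STO M1): stack=[empty] mem=[0,16,0,0]
After op 9 (push 8): stack=[8] mem=[0,16,0,0]
After op 10 (dup): stack=[8,8] mem=[0,16,0,0]
After op 11 (push 6): stack=[8,8,6] mem=[0,16,0,0]
After op 12 (-): stack=[8,2] mem=[0,16,0,0]
After op 13 (STO M2): stack=[8] mem=[0,16,2,0]
After op 14 (dup): stack=[8,8] mem=[0,16,2,0]
After op 15 (/): stack=[1] mem=[0,16,2,0]
After op 16 (push 5): stack=[1,5] mem=[0,16,2,0]

Answer: [1, 5]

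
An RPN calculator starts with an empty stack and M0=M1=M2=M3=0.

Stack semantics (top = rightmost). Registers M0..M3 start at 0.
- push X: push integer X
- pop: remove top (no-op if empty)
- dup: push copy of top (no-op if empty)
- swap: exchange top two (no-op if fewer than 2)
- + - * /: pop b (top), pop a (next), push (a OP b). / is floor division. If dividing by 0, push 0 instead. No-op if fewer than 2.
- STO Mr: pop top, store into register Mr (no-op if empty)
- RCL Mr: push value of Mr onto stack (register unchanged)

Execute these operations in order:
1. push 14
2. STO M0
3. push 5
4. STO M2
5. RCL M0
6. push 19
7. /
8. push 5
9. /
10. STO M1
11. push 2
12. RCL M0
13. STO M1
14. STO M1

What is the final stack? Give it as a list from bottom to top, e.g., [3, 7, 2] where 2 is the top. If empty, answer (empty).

After op 1 (push 14): stack=[14] mem=[0,0,0,0]
After op 2 (STO M0): stack=[empty] mem=[14,0,0,0]
After op 3 (push 5): stack=[5] mem=[14,0,0,0]
After op 4 (STO M2): stack=[empty] mem=[14,0,5,0]
After op 5 (RCL M0): stack=[14] mem=[14,0,5,0]
After op 6 (push 19): stack=[14,19] mem=[14,0,5,0]
After op 7 (/): stack=[0] mem=[14,0,5,0]
After op 8 (push 5): stack=[0,5] mem=[14,0,5,0]
After op 9 (/): stack=[0] mem=[14,0,5,0]
After op 10 (STO M1): stack=[empty] mem=[14,0,5,0]
After op 11 (push 2): stack=[2] mem=[14,0,5,0]
After op 12 (RCL M0): stack=[2,14] mem=[14,0,5,0]
After op 13 (STO M1): stack=[2] mem=[14,14,5,0]
After op 14 (STO M1): stack=[empty] mem=[14,2,5,0]

Answer: (empty)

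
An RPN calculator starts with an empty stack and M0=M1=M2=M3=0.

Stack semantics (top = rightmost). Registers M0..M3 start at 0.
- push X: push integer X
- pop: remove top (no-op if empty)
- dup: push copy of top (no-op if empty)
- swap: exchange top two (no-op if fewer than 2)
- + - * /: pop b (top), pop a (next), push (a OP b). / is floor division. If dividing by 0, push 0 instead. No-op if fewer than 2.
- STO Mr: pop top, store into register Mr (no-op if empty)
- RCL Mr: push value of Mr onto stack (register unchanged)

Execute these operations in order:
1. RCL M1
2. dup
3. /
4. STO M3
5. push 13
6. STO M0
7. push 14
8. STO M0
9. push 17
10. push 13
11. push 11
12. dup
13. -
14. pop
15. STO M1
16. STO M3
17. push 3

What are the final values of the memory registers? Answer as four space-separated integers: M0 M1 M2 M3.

Answer: 14 13 0 17

Derivation:
After op 1 (RCL M1): stack=[0] mem=[0,0,0,0]
After op 2 (dup): stack=[0,0] mem=[0,0,0,0]
After op 3 (/): stack=[0] mem=[0,0,0,0]
After op 4 (STO M3): stack=[empty] mem=[0,0,0,0]
After op 5 (push 13): stack=[13] mem=[0,0,0,0]
After op 6 (STO M0): stack=[empty] mem=[13,0,0,0]
After op 7 (push 14): stack=[14] mem=[13,0,0,0]
After op 8 (STO M0): stack=[empty] mem=[14,0,0,0]
After op 9 (push 17): stack=[17] mem=[14,0,0,0]
After op 10 (push 13): stack=[17,13] mem=[14,0,0,0]
After op 11 (push 11): stack=[17,13,11] mem=[14,0,0,0]
After op 12 (dup): stack=[17,13,11,11] mem=[14,0,0,0]
After op 13 (-): stack=[17,13,0] mem=[14,0,0,0]
After op 14 (pop): stack=[17,13] mem=[14,0,0,0]
After op 15 (STO M1): stack=[17] mem=[14,13,0,0]
After op 16 (STO M3): stack=[empty] mem=[14,13,0,17]
After op 17 (push 3): stack=[3] mem=[14,13,0,17]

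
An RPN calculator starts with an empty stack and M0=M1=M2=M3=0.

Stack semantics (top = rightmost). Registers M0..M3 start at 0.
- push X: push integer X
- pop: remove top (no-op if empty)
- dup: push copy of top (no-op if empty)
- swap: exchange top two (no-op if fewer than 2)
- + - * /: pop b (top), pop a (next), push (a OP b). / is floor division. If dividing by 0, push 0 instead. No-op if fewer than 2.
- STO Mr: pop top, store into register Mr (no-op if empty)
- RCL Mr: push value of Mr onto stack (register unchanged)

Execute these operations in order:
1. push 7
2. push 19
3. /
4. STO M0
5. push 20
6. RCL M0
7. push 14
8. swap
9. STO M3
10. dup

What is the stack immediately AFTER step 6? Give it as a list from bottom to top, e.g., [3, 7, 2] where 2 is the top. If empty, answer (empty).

After op 1 (push 7): stack=[7] mem=[0,0,0,0]
After op 2 (push 19): stack=[7,19] mem=[0,0,0,0]
After op 3 (/): stack=[0] mem=[0,0,0,0]
After op 4 (STO M0): stack=[empty] mem=[0,0,0,0]
After op 5 (push 20): stack=[20] mem=[0,0,0,0]
After op 6 (RCL M0): stack=[20,0] mem=[0,0,0,0]

[20, 0]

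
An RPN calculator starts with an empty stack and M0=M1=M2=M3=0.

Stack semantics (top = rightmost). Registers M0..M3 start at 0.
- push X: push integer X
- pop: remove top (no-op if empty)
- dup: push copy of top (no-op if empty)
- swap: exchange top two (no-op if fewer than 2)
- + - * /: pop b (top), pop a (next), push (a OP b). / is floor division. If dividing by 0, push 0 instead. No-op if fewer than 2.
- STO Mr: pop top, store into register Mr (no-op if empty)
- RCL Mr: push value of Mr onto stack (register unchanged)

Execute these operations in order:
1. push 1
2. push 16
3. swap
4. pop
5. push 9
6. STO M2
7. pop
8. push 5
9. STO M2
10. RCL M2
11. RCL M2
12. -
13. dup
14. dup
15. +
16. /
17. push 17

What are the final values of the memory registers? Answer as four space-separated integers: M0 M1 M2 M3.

After op 1 (push 1): stack=[1] mem=[0,0,0,0]
After op 2 (push 16): stack=[1,16] mem=[0,0,0,0]
After op 3 (swap): stack=[16,1] mem=[0,0,0,0]
After op 4 (pop): stack=[16] mem=[0,0,0,0]
After op 5 (push 9): stack=[16,9] mem=[0,0,0,0]
After op 6 (STO M2): stack=[16] mem=[0,0,9,0]
After op 7 (pop): stack=[empty] mem=[0,0,9,0]
After op 8 (push 5): stack=[5] mem=[0,0,9,0]
After op 9 (STO M2): stack=[empty] mem=[0,0,5,0]
After op 10 (RCL M2): stack=[5] mem=[0,0,5,0]
After op 11 (RCL M2): stack=[5,5] mem=[0,0,5,0]
After op 12 (-): stack=[0] mem=[0,0,5,0]
After op 13 (dup): stack=[0,0] mem=[0,0,5,0]
After op 14 (dup): stack=[0,0,0] mem=[0,0,5,0]
After op 15 (+): stack=[0,0] mem=[0,0,5,0]
After op 16 (/): stack=[0] mem=[0,0,5,0]
After op 17 (push 17): stack=[0,17] mem=[0,0,5,0]

Answer: 0 0 5 0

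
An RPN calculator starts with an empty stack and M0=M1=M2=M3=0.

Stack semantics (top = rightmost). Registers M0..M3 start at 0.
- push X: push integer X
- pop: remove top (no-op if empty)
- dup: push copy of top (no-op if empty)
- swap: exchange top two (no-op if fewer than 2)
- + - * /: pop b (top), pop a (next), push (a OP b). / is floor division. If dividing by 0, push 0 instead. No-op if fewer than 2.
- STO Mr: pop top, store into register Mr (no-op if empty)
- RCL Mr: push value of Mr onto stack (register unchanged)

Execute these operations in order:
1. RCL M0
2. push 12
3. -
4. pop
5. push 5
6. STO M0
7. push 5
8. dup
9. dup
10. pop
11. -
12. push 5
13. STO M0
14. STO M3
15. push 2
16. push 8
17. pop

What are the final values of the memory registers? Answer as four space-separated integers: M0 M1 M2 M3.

Answer: 5 0 0 0

Derivation:
After op 1 (RCL M0): stack=[0] mem=[0,0,0,0]
After op 2 (push 12): stack=[0,12] mem=[0,0,0,0]
After op 3 (-): stack=[-12] mem=[0,0,0,0]
After op 4 (pop): stack=[empty] mem=[0,0,0,0]
After op 5 (push 5): stack=[5] mem=[0,0,0,0]
After op 6 (STO M0): stack=[empty] mem=[5,0,0,0]
After op 7 (push 5): stack=[5] mem=[5,0,0,0]
After op 8 (dup): stack=[5,5] mem=[5,0,0,0]
After op 9 (dup): stack=[5,5,5] mem=[5,0,0,0]
After op 10 (pop): stack=[5,5] mem=[5,0,0,0]
After op 11 (-): stack=[0] mem=[5,0,0,0]
After op 12 (push 5): stack=[0,5] mem=[5,0,0,0]
After op 13 (STO M0): stack=[0] mem=[5,0,0,0]
After op 14 (STO M3): stack=[empty] mem=[5,0,0,0]
After op 15 (push 2): stack=[2] mem=[5,0,0,0]
After op 16 (push 8): stack=[2,8] mem=[5,0,0,0]
After op 17 (pop): stack=[2] mem=[5,0,0,0]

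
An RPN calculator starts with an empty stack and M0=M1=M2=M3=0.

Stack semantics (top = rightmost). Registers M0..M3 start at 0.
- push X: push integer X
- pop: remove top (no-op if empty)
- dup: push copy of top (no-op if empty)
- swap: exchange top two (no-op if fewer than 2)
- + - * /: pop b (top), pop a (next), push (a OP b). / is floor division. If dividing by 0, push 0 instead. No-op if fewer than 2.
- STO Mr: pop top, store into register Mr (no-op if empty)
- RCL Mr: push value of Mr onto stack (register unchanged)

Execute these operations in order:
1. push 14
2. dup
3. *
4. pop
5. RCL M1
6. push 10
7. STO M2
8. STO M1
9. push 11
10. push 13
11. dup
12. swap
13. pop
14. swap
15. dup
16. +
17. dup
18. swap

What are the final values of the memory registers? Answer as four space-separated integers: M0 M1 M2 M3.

After op 1 (push 14): stack=[14] mem=[0,0,0,0]
After op 2 (dup): stack=[14,14] mem=[0,0,0,0]
After op 3 (*): stack=[196] mem=[0,0,0,0]
After op 4 (pop): stack=[empty] mem=[0,0,0,0]
After op 5 (RCL M1): stack=[0] mem=[0,0,0,0]
After op 6 (push 10): stack=[0,10] mem=[0,0,0,0]
After op 7 (STO M2): stack=[0] mem=[0,0,10,0]
After op 8 (STO M1): stack=[empty] mem=[0,0,10,0]
After op 9 (push 11): stack=[11] mem=[0,0,10,0]
After op 10 (push 13): stack=[11,13] mem=[0,0,10,0]
After op 11 (dup): stack=[11,13,13] mem=[0,0,10,0]
After op 12 (swap): stack=[11,13,13] mem=[0,0,10,0]
After op 13 (pop): stack=[11,13] mem=[0,0,10,0]
After op 14 (swap): stack=[13,11] mem=[0,0,10,0]
After op 15 (dup): stack=[13,11,11] mem=[0,0,10,0]
After op 16 (+): stack=[13,22] mem=[0,0,10,0]
After op 17 (dup): stack=[13,22,22] mem=[0,0,10,0]
After op 18 (swap): stack=[13,22,22] mem=[0,0,10,0]

Answer: 0 0 10 0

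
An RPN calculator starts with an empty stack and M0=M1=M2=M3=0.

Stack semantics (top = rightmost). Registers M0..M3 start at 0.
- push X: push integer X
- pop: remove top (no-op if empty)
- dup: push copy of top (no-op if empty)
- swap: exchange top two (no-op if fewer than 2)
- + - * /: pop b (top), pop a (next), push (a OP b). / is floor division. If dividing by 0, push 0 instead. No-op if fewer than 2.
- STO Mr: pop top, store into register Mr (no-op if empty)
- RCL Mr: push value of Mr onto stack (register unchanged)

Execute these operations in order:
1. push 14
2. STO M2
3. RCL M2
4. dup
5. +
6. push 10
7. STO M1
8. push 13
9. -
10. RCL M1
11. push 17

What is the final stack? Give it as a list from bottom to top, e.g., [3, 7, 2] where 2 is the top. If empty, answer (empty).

After op 1 (push 14): stack=[14] mem=[0,0,0,0]
After op 2 (STO M2): stack=[empty] mem=[0,0,14,0]
After op 3 (RCL M2): stack=[14] mem=[0,0,14,0]
After op 4 (dup): stack=[14,14] mem=[0,0,14,0]
After op 5 (+): stack=[28] mem=[0,0,14,0]
After op 6 (push 10): stack=[28,10] mem=[0,0,14,0]
After op 7 (STO M1): stack=[28] mem=[0,10,14,0]
After op 8 (push 13): stack=[28,13] mem=[0,10,14,0]
After op 9 (-): stack=[15] mem=[0,10,14,0]
After op 10 (RCL M1): stack=[15,10] mem=[0,10,14,0]
After op 11 (push 17): stack=[15,10,17] mem=[0,10,14,0]

Answer: [15, 10, 17]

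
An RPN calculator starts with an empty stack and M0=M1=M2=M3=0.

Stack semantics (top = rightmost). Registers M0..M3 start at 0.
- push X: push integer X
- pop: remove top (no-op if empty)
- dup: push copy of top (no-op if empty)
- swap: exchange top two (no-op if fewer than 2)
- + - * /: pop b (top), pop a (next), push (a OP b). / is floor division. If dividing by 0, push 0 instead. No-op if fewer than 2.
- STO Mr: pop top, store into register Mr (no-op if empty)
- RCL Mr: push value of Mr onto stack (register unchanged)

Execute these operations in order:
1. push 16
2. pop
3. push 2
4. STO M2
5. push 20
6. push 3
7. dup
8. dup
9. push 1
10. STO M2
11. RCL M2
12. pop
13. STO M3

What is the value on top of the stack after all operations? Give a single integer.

Answer: 3

Derivation:
After op 1 (push 16): stack=[16] mem=[0,0,0,0]
After op 2 (pop): stack=[empty] mem=[0,0,0,0]
After op 3 (push 2): stack=[2] mem=[0,0,0,0]
After op 4 (STO M2): stack=[empty] mem=[0,0,2,0]
After op 5 (push 20): stack=[20] mem=[0,0,2,0]
After op 6 (push 3): stack=[20,3] mem=[0,0,2,0]
After op 7 (dup): stack=[20,3,3] mem=[0,0,2,0]
After op 8 (dup): stack=[20,3,3,3] mem=[0,0,2,0]
After op 9 (push 1): stack=[20,3,3,3,1] mem=[0,0,2,0]
After op 10 (STO M2): stack=[20,3,3,3] mem=[0,0,1,0]
After op 11 (RCL M2): stack=[20,3,3,3,1] mem=[0,0,1,0]
After op 12 (pop): stack=[20,3,3,3] mem=[0,0,1,0]
After op 13 (STO M3): stack=[20,3,3] mem=[0,0,1,3]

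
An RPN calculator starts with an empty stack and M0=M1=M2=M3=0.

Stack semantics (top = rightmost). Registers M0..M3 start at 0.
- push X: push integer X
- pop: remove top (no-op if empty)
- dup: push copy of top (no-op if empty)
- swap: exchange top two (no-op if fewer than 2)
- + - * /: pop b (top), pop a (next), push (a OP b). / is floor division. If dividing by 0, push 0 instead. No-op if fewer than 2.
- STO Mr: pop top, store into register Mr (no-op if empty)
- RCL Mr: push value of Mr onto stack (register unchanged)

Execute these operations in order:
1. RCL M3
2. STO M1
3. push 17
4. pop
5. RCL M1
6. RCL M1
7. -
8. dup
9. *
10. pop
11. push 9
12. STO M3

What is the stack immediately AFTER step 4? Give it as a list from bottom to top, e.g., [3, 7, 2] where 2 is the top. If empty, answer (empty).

After op 1 (RCL M3): stack=[0] mem=[0,0,0,0]
After op 2 (STO M1): stack=[empty] mem=[0,0,0,0]
After op 3 (push 17): stack=[17] mem=[0,0,0,0]
After op 4 (pop): stack=[empty] mem=[0,0,0,0]

(empty)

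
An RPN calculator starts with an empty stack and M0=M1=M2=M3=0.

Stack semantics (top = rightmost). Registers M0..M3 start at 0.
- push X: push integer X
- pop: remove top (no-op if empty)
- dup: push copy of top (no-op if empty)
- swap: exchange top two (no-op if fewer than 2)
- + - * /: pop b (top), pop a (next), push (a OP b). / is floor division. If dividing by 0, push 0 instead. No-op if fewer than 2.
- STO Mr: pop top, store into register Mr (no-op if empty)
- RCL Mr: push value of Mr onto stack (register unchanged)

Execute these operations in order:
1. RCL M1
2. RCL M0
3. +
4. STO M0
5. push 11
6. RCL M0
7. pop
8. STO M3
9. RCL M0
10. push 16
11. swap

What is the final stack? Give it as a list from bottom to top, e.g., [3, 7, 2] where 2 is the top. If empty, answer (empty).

After op 1 (RCL M1): stack=[0] mem=[0,0,0,0]
After op 2 (RCL M0): stack=[0,0] mem=[0,0,0,0]
After op 3 (+): stack=[0] mem=[0,0,0,0]
After op 4 (STO M0): stack=[empty] mem=[0,0,0,0]
After op 5 (push 11): stack=[11] mem=[0,0,0,0]
After op 6 (RCL M0): stack=[11,0] mem=[0,0,0,0]
After op 7 (pop): stack=[11] mem=[0,0,0,0]
After op 8 (STO M3): stack=[empty] mem=[0,0,0,11]
After op 9 (RCL M0): stack=[0] mem=[0,0,0,11]
After op 10 (push 16): stack=[0,16] mem=[0,0,0,11]
After op 11 (swap): stack=[16,0] mem=[0,0,0,11]

Answer: [16, 0]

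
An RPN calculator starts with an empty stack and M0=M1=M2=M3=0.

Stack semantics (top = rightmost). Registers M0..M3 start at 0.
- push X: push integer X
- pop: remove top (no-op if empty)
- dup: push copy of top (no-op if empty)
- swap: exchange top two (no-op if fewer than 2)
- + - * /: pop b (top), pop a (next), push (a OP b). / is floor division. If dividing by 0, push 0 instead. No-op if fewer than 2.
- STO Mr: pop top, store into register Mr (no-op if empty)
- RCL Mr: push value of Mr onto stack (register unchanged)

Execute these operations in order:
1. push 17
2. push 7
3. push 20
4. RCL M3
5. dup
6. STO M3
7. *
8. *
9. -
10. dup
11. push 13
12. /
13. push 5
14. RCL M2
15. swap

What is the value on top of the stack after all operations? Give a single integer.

After op 1 (push 17): stack=[17] mem=[0,0,0,0]
After op 2 (push 7): stack=[17,7] mem=[0,0,0,0]
After op 3 (push 20): stack=[17,7,20] mem=[0,0,0,0]
After op 4 (RCL M3): stack=[17,7,20,0] mem=[0,0,0,0]
After op 5 (dup): stack=[17,7,20,0,0] mem=[0,0,0,0]
After op 6 (STO M3): stack=[17,7,20,0] mem=[0,0,0,0]
After op 7 (*): stack=[17,7,0] mem=[0,0,0,0]
After op 8 (*): stack=[17,0] mem=[0,0,0,0]
After op 9 (-): stack=[17] mem=[0,0,0,0]
After op 10 (dup): stack=[17,17] mem=[0,0,0,0]
After op 11 (push 13): stack=[17,17,13] mem=[0,0,0,0]
After op 12 (/): stack=[17,1] mem=[0,0,0,0]
After op 13 (push 5): stack=[17,1,5] mem=[0,0,0,0]
After op 14 (RCL M2): stack=[17,1,5,0] mem=[0,0,0,0]
After op 15 (swap): stack=[17,1,0,5] mem=[0,0,0,0]

Answer: 5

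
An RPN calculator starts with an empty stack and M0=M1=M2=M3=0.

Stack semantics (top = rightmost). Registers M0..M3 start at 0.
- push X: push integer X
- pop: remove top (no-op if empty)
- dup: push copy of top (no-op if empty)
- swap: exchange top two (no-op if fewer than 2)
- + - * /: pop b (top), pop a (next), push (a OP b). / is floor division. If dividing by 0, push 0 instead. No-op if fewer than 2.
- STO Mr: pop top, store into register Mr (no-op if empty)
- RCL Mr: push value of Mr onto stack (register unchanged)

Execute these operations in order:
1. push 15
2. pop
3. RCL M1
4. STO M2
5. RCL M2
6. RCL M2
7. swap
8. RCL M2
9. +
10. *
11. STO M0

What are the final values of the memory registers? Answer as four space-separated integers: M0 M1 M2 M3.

Answer: 0 0 0 0

Derivation:
After op 1 (push 15): stack=[15] mem=[0,0,0,0]
After op 2 (pop): stack=[empty] mem=[0,0,0,0]
After op 3 (RCL M1): stack=[0] mem=[0,0,0,0]
After op 4 (STO M2): stack=[empty] mem=[0,0,0,0]
After op 5 (RCL M2): stack=[0] mem=[0,0,0,0]
After op 6 (RCL M2): stack=[0,0] mem=[0,0,0,0]
After op 7 (swap): stack=[0,0] mem=[0,0,0,0]
After op 8 (RCL M2): stack=[0,0,0] mem=[0,0,0,0]
After op 9 (+): stack=[0,0] mem=[0,0,0,0]
After op 10 (*): stack=[0] mem=[0,0,0,0]
After op 11 (STO M0): stack=[empty] mem=[0,0,0,0]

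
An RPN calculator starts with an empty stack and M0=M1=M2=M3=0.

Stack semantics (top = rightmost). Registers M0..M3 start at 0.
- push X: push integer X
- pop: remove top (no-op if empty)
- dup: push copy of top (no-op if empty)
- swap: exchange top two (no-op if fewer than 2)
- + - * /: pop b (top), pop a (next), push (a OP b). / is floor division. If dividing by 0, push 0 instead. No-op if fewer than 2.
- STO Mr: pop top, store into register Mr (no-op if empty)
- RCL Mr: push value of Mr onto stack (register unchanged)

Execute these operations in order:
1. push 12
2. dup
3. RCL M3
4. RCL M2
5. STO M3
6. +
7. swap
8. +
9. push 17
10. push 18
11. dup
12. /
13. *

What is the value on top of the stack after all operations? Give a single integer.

After op 1 (push 12): stack=[12] mem=[0,0,0,0]
After op 2 (dup): stack=[12,12] mem=[0,0,0,0]
After op 3 (RCL M3): stack=[12,12,0] mem=[0,0,0,0]
After op 4 (RCL M2): stack=[12,12,0,0] mem=[0,0,0,0]
After op 5 (STO M3): stack=[12,12,0] mem=[0,0,0,0]
After op 6 (+): stack=[12,12] mem=[0,0,0,0]
After op 7 (swap): stack=[12,12] mem=[0,0,0,0]
After op 8 (+): stack=[24] mem=[0,0,0,0]
After op 9 (push 17): stack=[24,17] mem=[0,0,0,0]
After op 10 (push 18): stack=[24,17,18] mem=[0,0,0,0]
After op 11 (dup): stack=[24,17,18,18] mem=[0,0,0,0]
After op 12 (/): stack=[24,17,1] mem=[0,0,0,0]
After op 13 (*): stack=[24,17] mem=[0,0,0,0]

Answer: 17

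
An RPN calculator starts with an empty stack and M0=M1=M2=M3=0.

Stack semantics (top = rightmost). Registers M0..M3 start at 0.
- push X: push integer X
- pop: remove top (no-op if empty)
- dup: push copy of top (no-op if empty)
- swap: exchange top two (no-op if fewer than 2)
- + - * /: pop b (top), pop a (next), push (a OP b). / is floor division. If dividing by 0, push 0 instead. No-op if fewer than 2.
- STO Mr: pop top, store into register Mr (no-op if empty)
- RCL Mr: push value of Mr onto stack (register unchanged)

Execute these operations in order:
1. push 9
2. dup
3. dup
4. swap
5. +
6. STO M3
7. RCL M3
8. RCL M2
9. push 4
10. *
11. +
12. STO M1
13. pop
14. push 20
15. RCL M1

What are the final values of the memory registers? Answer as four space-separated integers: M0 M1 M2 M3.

After op 1 (push 9): stack=[9] mem=[0,0,0,0]
After op 2 (dup): stack=[9,9] mem=[0,0,0,0]
After op 3 (dup): stack=[9,9,9] mem=[0,0,0,0]
After op 4 (swap): stack=[9,9,9] mem=[0,0,0,0]
After op 5 (+): stack=[9,18] mem=[0,0,0,0]
After op 6 (STO M3): stack=[9] mem=[0,0,0,18]
After op 7 (RCL M3): stack=[9,18] mem=[0,0,0,18]
After op 8 (RCL M2): stack=[9,18,0] mem=[0,0,0,18]
After op 9 (push 4): stack=[9,18,0,4] mem=[0,0,0,18]
After op 10 (*): stack=[9,18,0] mem=[0,0,0,18]
After op 11 (+): stack=[9,18] mem=[0,0,0,18]
After op 12 (STO M1): stack=[9] mem=[0,18,0,18]
After op 13 (pop): stack=[empty] mem=[0,18,0,18]
After op 14 (push 20): stack=[20] mem=[0,18,0,18]
After op 15 (RCL M1): stack=[20,18] mem=[0,18,0,18]

Answer: 0 18 0 18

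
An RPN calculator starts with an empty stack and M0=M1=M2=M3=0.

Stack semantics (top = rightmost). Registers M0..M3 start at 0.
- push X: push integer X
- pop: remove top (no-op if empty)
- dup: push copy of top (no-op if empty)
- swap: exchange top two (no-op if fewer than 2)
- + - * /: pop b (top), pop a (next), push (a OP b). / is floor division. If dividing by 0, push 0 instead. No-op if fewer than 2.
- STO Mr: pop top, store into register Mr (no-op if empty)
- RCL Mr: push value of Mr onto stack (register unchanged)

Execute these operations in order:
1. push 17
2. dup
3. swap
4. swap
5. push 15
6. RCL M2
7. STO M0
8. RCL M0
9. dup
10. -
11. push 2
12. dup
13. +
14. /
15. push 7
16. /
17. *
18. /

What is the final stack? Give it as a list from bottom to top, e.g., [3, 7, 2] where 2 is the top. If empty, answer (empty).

Answer: [17, 0]

Derivation:
After op 1 (push 17): stack=[17] mem=[0,0,0,0]
After op 2 (dup): stack=[17,17] mem=[0,0,0,0]
After op 3 (swap): stack=[17,17] mem=[0,0,0,0]
After op 4 (swap): stack=[17,17] mem=[0,0,0,0]
After op 5 (push 15): stack=[17,17,15] mem=[0,0,0,0]
After op 6 (RCL M2): stack=[17,17,15,0] mem=[0,0,0,0]
After op 7 (STO M0): stack=[17,17,15] mem=[0,0,0,0]
After op 8 (RCL M0): stack=[17,17,15,0] mem=[0,0,0,0]
After op 9 (dup): stack=[17,17,15,0,0] mem=[0,0,0,0]
After op 10 (-): stack=[17,17,15,0] mem=[0,0,0,0]
After op 11 (push 2): stack=[17,17,15,0,2] mem=[0,0,0,0]
After op 12 (dup): stack=[17,17,15,0,2,2] mem=[0,0,0,0]
After op 13 (+): stack=[17,17,15,0,4] mem=[0,0,0,0]
After op 14 (/): stack=[17,17,15,0] mem=[0,0,0,0]
After op 15 (push 7): stack=[17,17,15,0,7] mem=[0,0,0,0]
After op 16 (/): stack=[17,17,15,0] mem=[0,0,0,0]
After op 17 (*): stack=[17,17,0] mem=[0,0,0,0]
After op 18 (/): stack=[17,0] mem=[0,0,0,0]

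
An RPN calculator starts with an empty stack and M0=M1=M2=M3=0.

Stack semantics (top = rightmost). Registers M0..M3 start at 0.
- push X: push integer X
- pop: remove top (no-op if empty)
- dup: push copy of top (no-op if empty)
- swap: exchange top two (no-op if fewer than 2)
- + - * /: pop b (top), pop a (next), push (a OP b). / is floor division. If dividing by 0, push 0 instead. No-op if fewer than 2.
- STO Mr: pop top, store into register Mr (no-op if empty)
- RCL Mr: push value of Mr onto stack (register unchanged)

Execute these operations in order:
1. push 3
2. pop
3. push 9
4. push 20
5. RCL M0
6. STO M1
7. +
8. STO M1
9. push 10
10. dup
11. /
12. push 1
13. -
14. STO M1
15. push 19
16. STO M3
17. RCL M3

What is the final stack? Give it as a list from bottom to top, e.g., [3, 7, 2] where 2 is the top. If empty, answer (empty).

After op 1 (push 3): stack=[3] mem=[0,0,0,0]
After op 2 (pop): stack=[empty] mem=[0,0,0,0]
After op 3 (push 9): stack=[9] mem=[0,0,0,0]
After op 4 (push 20): stack=[9,20] mem=[0,0,0,0]
After op 5 (RCL M0): stack=[9,20,0] mem=[0,0,0,0]
After op 6 (STO M1): stack=[9,20] mem=[0,0,0,0]
After op 7 (+): stack=[29] mem=[0,0,0,0]
After op 8 (STO M1): stack=[empty] mem=[0,29,0,0]
After op 9 (push 10): stack=[10] mem=[0,29,0,0]
After op 10 (dup): stack=[10,10] mem=[0,29,0,0]
After op 11 (/): stack=[1] mem=[0,29,0,0]
After op 12 (push 1): stack=[1,1] mem=[0,29,0,0]
After op 13 (-): stack=[0] mem=[0,29,0,0]
After op 14 (STO M1): stack=[empty] mem=[0,0,0,0]
After op 15 (push 19): stack=[19] mem=[0,0,0,0]
After op 16 (STO M3): stack=[empty] mem=[0,0,0,19]
After op 17 (RCL M3): stack=[19] mem=[0,0,0,19]

Answer: [19]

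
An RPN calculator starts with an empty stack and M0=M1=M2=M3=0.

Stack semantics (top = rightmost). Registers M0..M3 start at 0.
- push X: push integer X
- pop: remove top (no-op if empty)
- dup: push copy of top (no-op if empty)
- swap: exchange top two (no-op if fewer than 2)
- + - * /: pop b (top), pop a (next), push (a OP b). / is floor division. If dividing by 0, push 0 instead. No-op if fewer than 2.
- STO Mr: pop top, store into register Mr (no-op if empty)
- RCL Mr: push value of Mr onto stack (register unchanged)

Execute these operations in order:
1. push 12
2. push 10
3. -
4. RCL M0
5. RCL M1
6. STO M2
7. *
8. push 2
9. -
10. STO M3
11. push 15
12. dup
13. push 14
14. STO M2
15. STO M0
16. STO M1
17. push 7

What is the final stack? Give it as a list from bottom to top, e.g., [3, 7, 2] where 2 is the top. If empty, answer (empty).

Answer: [7]

Derivation:
After op 1 (push 12): stack=[12] mem=[0,0,0,0]
After op 2 (push 10): stack=[12,10] mem=[0,0,0,0]
After op 3 (-): stack=[2] mem=[0,0,0,0]
After op 4 (RCL M0): stack=[2,0] mem=[0,0,0,0]
After op 5 (RCL M1): stack=[2,0,0] mem=[0,0,0,0]
After op 6 (STO M2): stack=[2,0] mem=[0,0,0,0]
After op 7 (*): stack=[0] mem=[0,0,0,0]
After op 8 (push 2): stack=[0,2] mem=[0,0,0,0]
After op 9 (-): stack=[-2] mem=[0,0,0,0]
After op 10 (STO M3): stack=[empty] mem=[0,0,0,-2]
After op 11 (push 15): stack=[15] mem=[0,0,0,-2]
After op 12 (dup): stack=[15,15] mem=[0,0,0,-2]
After op 13 (push 14): stack=[15,15,14] mem=[0,0,0,-2]
After op 14 (STO M2): stack=[15,15] mem=[0,0,14,-2]
After op 15 (STO M0): stack=[15] mem=[15,0,14,-2]
After op 16 (STO M1): stack=[empty] mem=[15,15,14,-2]
After op 17 (push 7): stack=[7] mem=[15,15,14,-2]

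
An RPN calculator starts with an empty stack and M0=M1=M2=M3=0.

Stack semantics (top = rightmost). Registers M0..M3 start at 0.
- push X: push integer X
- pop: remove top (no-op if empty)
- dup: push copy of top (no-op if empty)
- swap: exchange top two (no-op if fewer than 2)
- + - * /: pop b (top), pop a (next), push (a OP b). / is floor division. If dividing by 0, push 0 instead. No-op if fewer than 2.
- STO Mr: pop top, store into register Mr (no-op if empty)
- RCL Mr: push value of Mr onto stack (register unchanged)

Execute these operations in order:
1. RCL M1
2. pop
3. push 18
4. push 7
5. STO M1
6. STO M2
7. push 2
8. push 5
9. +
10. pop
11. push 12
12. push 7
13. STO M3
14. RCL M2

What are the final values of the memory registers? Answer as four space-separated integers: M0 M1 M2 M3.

Answer: 0 7 18 7

Derivation:
After op 1 (RCL M1): stack=[0] mem=[0,0,0,0]
After op 2 (pop): stack=[empty] mem=[0,0,0,0]
After op 3 (push 18): stack=[18] mem=[0,0,0,0]
After op 4 (push 7): stack=[18,7] mem=[0,0,0,0]
After op 5 (STO M1): stack=[18] mem=[0,7,0,0]
After op 6 (STO M2): stack=[empty] mem=[0,7,18,0]
After op 7 (push 2): stack=[2] mem=[0,7,18,0]
After op 8 (push 5): stack=[2,5] mem=[0,7,18,0]
After op 9 (+): stack=[7] mem=[0,7,18,0]
After op 10 (pop): stack=[empty] mem=[0,7,18,0]
After op 11 (push 12): stack=[12] mem=[0,7,18,0]
After op 12 (push 7): stack=[12,7] mem=[0,7,18,0]
After op 13 (STO M3): stack=[12] mem=[0,7,18,7]
After op 14 (RCL M2): stack=[12,18] mem=[0,7,18,7]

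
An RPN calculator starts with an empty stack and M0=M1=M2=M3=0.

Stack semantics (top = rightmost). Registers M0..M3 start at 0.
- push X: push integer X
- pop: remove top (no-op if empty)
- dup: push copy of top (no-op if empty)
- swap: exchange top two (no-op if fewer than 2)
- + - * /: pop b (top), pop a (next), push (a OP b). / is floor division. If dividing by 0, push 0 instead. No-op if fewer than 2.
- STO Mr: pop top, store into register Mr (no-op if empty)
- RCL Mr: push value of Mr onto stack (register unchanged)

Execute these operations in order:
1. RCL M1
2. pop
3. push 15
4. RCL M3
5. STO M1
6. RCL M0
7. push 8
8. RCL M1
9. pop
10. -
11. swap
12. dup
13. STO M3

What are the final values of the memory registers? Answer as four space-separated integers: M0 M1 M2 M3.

After op 1 (RCL M1): stack=[0] mem=[0,0,0,0]
After op 2 (pop): stack=[empty] mem=[0,0,0,0]
After op 3 (push 15): stack=[15] mem=[0,0,0,0]
After op 4 (RCL M3): stack=[15,0] mem=[0,0,0,0]
After op 5 (STO M1): stack=[15] mem=[0,0,0,0]
After op 6 (RCL M0): stack=[15,0] mem=[0,0,0,0]
After op 7 (push 8): stack=[15,0,8] mem=[0,0,0,0]
After op 8 (RCL M1): stack=[15,0,8,0] mem=[0,0,0,0]
After op 9 (pop): stack=[15,0,8] mem=[0,0,0,0]
After op 10 (-): stack=[15,-8] mem=[0,0,0,0]
After op 11 (swap): stack=[-8,15] mem=[0,0,0,0]
After op 12 (dup): stack=[-8,15,15] mem=[0,0,0,0]
After op 13 (STO M3): stack=[-8,15] mem=[0,0,0,15]

Answer: 0 0 0 15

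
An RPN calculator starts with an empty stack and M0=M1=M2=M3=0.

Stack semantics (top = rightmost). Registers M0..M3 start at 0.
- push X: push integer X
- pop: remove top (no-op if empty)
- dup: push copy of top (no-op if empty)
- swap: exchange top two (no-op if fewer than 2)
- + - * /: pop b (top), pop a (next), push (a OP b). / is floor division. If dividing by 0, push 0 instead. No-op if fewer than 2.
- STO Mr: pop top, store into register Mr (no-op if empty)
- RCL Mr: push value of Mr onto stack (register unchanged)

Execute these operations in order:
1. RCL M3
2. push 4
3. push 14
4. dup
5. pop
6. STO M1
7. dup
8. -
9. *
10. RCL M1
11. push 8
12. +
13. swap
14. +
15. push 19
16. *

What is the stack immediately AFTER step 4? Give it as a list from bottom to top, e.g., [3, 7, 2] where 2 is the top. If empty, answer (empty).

After op 1 (RCL M3): stack=[0] mem=[0,0,0,0]
After op 2 (push 4): stack=[0,4] mem=[0,0,0,0]
After op 3 (push 14): stack=[0,4,14] mem=[0,0,0,0]
After op 4 (dup): stack=[0,4,14,14] mem=[0,0,0,0]

[0, 4, 14, 14]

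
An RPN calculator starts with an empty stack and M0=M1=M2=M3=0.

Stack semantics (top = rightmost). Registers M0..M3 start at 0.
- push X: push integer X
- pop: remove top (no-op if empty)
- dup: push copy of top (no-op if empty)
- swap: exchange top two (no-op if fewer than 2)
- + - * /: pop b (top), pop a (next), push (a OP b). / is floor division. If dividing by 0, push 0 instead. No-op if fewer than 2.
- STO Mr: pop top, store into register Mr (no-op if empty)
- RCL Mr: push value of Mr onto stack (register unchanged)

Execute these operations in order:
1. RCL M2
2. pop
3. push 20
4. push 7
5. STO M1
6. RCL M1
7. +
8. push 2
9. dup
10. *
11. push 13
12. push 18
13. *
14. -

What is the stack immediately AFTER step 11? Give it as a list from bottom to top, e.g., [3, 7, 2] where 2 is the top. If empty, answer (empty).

After op 1 (RCL M2): stack=[0] mem=[0,0,0,0]
After op 2 (pop): stack=[empty] mem=[0,0,0,0]
After op 3 (push 20): stack=[20] mem=[0,0,0,0]
After op 4 (push 7): stack=[20,7] mem=[0,0,0,0]
After op 5 (STO M1): stack=[20] mem=[0,7,0,0]
After op 6 (RCL M1): stack=[20,7] mem=[0,7,0,0]
After op 7 (+): stack=[27] mem=[0,7,0,0]
After op 8 (push 2): stack=[27,2] mem=[0,7,0,0]
After op 9 (dup): stack=[27,2,2] mem=[0,7,0,0]
After op 10 (*): stack=[27,4] mem=[0,7,0,0]
After op 11 (push 13): stack=[27,4,13] mem=[0,7,0,0]

[27, 4, 13]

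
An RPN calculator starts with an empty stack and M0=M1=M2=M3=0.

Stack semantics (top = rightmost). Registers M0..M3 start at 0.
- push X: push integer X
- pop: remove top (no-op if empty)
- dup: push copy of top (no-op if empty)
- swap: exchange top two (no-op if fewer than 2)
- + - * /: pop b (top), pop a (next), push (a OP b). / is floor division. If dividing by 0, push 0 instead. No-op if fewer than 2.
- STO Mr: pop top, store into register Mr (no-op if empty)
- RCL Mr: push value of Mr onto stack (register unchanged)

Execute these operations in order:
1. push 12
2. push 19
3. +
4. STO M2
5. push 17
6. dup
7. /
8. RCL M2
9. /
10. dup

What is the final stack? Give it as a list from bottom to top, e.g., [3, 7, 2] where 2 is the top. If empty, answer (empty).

Answer: [0, 0]

Derivation:
After op 1 (push 12): stack=[12] mem=[0,0,0,0]
After op 2 (push 19): stack=[12,19] mem=[0,0,0,0]
After op 3 (+): stack=[31] mem=[0,0,0,0]
After op 4 (STO M2): stack=[empty] mem=[0,0,31,0]
After op 5 (push 17): stack=[17] mem=[0,0,31,0]
After op 6 (dup): stack=[17,17] mem=[0,0,31,0]
After op 7 (/): stack=[1] mem=[0,0,31,0]
After op 8 (RCL M2): stack=[1,31] mem=[0,0,31,0]
After op 9 (/): stack=[0] mem=[0,0,31,0]
After op 10 (dup): stack=[0,0] mem=[0,0,31,0]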